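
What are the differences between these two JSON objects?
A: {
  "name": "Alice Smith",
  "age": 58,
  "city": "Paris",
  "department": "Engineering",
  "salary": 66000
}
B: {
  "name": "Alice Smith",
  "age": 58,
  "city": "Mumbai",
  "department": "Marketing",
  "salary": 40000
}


Comparing each field (in key order):
  name: same
  age: same
  city: DIFFERENT
  department: DIFFERENT
  salary: DIFFERENT
Differences:
  city: Paris -> Mumbai
  department: Engineering -> Marketing
  salary: 66000 -> 40000

3 field(s) changed

3 changes: city, department, salary


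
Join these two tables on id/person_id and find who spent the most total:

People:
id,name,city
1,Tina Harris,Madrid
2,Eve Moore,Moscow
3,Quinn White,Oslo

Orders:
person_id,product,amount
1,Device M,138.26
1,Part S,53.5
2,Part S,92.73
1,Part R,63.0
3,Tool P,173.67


Join on: people.id = orders.person_id

Joined rows:
  Tina Harris (Madrid) bought Device M for $138.26
  Tina Harris (Madrid) bought Part S for $53.5
  Eve Moore (Moscow) bought Part S for $92.73
  Tina Harris (Madrid) bought Part R for $63.0
  Quinn White (Oslo) bought Tool P for $173.67

Total per person:
  Tina Harris: $254.76
  Quinn White: $173.67
  Eve Moore: $92.73

Top spender: Tina Harris ($254.76)

Tina Harris ($254.76)


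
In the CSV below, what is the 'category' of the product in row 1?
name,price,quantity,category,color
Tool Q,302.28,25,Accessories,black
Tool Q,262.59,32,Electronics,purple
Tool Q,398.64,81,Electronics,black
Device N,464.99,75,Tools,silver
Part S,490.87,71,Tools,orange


Query: Row 1 ('Tool Q'), column 'category'
Value: Accessories

Accessories


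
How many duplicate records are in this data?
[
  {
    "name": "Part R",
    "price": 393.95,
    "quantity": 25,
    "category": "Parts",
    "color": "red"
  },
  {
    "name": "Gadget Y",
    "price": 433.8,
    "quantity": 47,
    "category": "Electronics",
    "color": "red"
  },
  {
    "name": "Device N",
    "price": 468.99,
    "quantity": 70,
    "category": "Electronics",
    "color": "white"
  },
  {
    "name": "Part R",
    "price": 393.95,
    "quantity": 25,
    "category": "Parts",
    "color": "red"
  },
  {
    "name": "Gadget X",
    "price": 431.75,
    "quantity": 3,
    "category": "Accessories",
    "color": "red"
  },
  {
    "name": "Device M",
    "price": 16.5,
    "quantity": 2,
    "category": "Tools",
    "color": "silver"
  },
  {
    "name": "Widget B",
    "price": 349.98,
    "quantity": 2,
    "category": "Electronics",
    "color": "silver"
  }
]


Checking 7 records for duplicates:

  Row 1: Part R ($393.95, qty 25)
  Row 2: Gadget Y ($433.8, qty 47)
  Row 3: Device N ($468.99, qty 70)
  Row 4: Part R ($393.95, qty 25) <-- DUPLICATE
  Row 5: Gadget X ($431.75, qty 3)
  Row 6: Device M ($16.5, qty 2)
  Row 7: Widget B ($349.98, qty 2)

Duplicates found: 1
Unique records: 6

1 duplicates, 6 unique


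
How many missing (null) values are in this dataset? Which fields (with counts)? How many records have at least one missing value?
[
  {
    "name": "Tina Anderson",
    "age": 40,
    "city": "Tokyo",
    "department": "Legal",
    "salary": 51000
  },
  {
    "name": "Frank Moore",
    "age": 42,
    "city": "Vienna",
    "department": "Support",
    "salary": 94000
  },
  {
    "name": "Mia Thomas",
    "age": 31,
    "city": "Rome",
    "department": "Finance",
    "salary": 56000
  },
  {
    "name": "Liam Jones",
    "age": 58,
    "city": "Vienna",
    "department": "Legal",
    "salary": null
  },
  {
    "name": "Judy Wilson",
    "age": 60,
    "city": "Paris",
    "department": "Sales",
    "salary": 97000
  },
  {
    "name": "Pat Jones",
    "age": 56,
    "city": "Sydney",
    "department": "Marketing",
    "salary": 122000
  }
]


Checking for missing (null) values in 6 records:

  Tina Anderson: complete
  Frank Moore: complete
  Mia Thomas: complete
  Liam Jones: salary
  Judy Wilson: complete
  Pat Jones: complete

Per field:
  name: 0 missing
  age: 0 missing
  city: 0 missing
  department: 0 missing
  salary: 1 missing

Total missing values: 1
Records with any missing: 1

1 missing values (salary: 1); 1 incomplete records


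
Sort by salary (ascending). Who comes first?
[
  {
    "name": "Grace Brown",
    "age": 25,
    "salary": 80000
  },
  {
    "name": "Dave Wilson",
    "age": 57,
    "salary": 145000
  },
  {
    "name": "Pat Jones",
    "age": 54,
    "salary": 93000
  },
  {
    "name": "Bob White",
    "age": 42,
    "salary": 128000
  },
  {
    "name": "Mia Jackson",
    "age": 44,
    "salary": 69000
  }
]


Sort by: salary (ascending)

Sorted order:
  1. Mia Jackson (salary = 69000)
  2. Grace Brown (salary = 80000)
  3. Pat Jones (salary = 93000)
  4. Bob White (salary = 128000)
  5. Dave Wilson (salary = 145000)

First: Mia Jackson

Mia Jackson


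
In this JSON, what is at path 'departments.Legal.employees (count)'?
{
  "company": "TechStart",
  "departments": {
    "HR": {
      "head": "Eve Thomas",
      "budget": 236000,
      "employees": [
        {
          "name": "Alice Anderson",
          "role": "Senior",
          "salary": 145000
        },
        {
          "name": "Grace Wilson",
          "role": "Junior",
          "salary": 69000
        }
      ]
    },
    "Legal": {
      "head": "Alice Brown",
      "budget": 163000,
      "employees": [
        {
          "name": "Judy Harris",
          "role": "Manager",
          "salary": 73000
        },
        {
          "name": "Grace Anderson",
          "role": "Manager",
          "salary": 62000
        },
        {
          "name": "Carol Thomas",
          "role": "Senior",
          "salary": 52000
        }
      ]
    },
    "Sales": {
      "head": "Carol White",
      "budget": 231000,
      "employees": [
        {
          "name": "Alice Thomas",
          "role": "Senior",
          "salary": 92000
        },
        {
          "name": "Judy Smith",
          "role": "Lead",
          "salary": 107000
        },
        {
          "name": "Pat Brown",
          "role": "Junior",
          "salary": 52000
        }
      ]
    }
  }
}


Path: departments.Legal.employees (count)

Navigate:
  -> departments
  -> Legal
  -> employees (array, length 3)

3


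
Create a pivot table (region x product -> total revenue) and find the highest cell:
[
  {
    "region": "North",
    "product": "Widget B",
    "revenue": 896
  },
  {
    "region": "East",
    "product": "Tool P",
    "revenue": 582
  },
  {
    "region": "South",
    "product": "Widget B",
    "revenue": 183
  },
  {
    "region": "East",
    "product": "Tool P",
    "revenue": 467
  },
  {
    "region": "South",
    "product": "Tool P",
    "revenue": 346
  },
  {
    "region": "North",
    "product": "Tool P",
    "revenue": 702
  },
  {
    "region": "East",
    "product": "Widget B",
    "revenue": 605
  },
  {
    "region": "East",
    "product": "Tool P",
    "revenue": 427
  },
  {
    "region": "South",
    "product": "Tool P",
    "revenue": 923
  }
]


Pivot: region (rows) x product (columns) -> total revenue

     Tool P        Widget B    
East          1476           605  
North          702           896  
South         1269           183  

Highest: East / Tool P = $1476

East / Tool P = $1476


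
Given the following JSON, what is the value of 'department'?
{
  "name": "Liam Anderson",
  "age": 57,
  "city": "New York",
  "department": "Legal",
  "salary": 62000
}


Looking up field 'department'
Value: Legal

Legal


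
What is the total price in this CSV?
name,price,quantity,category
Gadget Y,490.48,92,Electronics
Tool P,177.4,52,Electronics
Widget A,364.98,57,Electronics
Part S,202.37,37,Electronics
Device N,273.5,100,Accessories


Computing total price:
Values: [490.48, 177.4, 364.98, 202.37, 273.5]
Sum = 1508.73

1508.73


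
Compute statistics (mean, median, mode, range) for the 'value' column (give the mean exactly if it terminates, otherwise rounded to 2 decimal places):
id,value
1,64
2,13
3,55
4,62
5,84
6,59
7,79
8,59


Data: [64, 13, 55, 62, 84, 59, 79, 59]
Count: 8
Sum: 475
Mean: 475/8 = 59.375
Sorted: [13, 55, 59, 59, 62, 64, 79, 84]
Median: 60.5
Mode: 59 (2 times)
Range: 84 - 13 = 71
Min: 13, Max: 84

mean=59.375, median=60.5, mode=59, range=71


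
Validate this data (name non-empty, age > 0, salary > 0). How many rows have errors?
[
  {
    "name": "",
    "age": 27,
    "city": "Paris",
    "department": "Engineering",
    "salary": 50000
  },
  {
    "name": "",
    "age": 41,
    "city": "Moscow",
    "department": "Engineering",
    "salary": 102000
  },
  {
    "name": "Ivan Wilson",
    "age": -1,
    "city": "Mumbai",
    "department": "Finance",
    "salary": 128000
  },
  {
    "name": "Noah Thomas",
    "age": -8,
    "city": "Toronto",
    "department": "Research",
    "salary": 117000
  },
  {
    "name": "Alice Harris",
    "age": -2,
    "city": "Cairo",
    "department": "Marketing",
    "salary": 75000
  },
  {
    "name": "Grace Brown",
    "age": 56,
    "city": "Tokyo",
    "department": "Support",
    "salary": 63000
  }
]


Validating 6 records:
Rules: name non-empty, age > 0, salary > 0

  Row 1 (???): empty name
  Row 2 (???): empty name
  Row 3 (Ivan Wilson): negative age: -1
  Row 4 (Noah Thomas): negative age: -8
  Row 5 (Alice Harris): negative age: -2
  Row 6 (Grace Brown): OK

Total errors: 5

5 errors


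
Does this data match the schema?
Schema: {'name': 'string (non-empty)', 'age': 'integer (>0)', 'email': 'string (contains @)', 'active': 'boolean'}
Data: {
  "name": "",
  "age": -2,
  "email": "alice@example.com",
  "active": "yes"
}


Validating each field against schema:
  name: FAIL ("" is an empty string)
  age: FAIL (-2 is not > 0)
  email: OK (string with @)
  active: FAIL ("yes" is not a boolean)

Result: INVALID (3 errors: name, age, active)

INVALID (3 errors: name, age, active)


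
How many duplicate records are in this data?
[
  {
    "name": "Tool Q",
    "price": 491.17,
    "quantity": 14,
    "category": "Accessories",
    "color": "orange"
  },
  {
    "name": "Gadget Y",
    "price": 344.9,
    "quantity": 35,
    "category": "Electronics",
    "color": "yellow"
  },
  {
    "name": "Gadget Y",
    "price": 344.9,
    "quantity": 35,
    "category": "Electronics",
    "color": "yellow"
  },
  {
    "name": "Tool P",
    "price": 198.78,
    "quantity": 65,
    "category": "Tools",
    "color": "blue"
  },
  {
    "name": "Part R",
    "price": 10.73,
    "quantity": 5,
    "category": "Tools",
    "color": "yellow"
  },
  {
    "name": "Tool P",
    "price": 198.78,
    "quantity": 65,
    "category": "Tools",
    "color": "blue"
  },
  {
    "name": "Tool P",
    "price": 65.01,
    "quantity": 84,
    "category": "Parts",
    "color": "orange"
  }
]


Checking 7 records for duplicates:

  Row 1: Tool Q ($491.17, qty 14)
  Row 2: Gadget Y ($344.9, qty 35)
  Row 3: Gadget Y ($344.9, qty 35) <-- DUPLICATE
  Row 4: Tool P ($198.78, qty 65)
  Row 5: Part R ($10.73, qty 5)
  Row 6: Tool P ($198.78, qty 65) <-- DUPLICATE
  Row 7: Tool P ($65.01, qty 84)

Duplicates found: 2
Unique records: 5

2 duplicates, 5 unique


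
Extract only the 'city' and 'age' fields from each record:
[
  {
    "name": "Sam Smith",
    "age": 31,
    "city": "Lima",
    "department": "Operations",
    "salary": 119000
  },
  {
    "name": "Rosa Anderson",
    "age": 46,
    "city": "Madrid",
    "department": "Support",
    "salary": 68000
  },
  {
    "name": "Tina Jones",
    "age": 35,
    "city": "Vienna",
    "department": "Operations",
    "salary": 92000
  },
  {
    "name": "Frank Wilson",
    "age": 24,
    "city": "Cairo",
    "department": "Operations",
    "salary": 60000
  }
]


Original: 4 records with fields: name, age, city, department, salary
Keep: ['city', 'age']
Drop: ['name', 'department', 'salary']
Result: 4 records, 2 fields each

[
  {
    "city": "Lima",
    "age": 31
  },
  {
    "city": "Madrid",
    "age": 46
  },
  {
    "city": "Vienna",
    "age": 35
  },
  {
    "city": "Cairo",
    "age": 24
  }
]


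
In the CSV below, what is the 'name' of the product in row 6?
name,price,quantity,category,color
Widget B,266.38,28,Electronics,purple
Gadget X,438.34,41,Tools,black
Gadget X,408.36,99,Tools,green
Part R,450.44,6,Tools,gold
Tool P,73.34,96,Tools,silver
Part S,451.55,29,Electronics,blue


Query: Row 6 ('Part S'), column 'name'
Value: Part S

Part S


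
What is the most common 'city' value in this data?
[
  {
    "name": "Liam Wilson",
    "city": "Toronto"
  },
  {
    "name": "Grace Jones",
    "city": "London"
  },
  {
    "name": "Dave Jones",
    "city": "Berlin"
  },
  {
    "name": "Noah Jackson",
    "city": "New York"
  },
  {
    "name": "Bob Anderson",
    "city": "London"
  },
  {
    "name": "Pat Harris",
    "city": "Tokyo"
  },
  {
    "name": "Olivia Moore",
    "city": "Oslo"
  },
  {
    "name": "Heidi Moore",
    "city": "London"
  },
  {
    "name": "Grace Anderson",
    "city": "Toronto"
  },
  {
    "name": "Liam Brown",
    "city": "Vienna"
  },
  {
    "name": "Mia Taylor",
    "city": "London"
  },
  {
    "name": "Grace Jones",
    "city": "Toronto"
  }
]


Counting 'city' values across 12 records:

  London: 4 ####
  Toronto: 3 ###
  Berlin: 1 #
  New York: 1 #
  Tokyo: 1 #
  Oslo: 1 #
  Vienna: 1 #

Most common: London (4 times)

London (4 times)


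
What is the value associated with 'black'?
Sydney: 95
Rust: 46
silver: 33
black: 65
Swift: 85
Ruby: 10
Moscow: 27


Looking up key 'black'
Value: 65

65


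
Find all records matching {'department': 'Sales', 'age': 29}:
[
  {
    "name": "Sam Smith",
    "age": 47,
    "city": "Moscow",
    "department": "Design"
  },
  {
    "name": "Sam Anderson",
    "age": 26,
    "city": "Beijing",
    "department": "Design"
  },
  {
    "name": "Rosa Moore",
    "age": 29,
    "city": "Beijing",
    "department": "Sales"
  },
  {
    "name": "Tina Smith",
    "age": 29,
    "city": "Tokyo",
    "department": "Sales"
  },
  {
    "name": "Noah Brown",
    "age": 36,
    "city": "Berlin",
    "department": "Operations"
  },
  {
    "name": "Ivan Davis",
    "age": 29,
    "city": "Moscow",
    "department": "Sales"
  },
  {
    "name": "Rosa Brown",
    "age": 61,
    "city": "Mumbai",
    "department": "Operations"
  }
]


Search criteria: {'department': 'Sales', 'age': 29}

Checking 7 records:
  Sam Smith: {department: Design, age: 47}
  Sam Anderson: {department: Design, age: 26}
  Rosa Moore: {department: Sales, age: 29} <-- MATCH
  Tina Smith: {department: Sales, age: 29} <-- MATCH
  Noah Brown: {department: Operations, age: 36}
  Ivan Davis: {department: Sales, age: 29} <-- MATCH
  Rosa Brown: {department: Operations, age: 61}

Matches: ["Rosa Moore", "Tina Smith", "Ivan Davis"]

["Rosa Moore", "Tina Smith", "Ivan Davis"]


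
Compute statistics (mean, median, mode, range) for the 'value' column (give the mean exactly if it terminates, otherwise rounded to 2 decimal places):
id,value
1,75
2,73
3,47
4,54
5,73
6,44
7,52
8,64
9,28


Data: [75, 73, 47, 54, 73, 44, 52, 64, 28]
Count: 9
Sum: 510
Mean: 510/9 ≈ 56.67 (rounded to 2 decimal places)
Sorted: [28, 44, 47, 52, 54, 64, 73, 73, 75]
Median: 54.0
Mode: 73 (2 times)
Range: 75 - 28 = 47
Min: 28, Max: 75

mean≈56.67, median=54.0, mode=73, range=47


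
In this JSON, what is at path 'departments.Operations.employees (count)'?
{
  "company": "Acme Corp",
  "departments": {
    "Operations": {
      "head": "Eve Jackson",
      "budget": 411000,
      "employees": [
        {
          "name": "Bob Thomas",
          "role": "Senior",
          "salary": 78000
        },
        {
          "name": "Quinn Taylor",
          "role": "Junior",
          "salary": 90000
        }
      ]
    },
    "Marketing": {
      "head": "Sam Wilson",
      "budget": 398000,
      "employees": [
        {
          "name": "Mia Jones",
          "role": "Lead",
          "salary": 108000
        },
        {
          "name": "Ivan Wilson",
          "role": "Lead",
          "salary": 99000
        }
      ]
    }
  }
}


Path: departments.Operations.employees (count)

Navigate:
  -> departments
  -> Operations
  -> employees (array, length 2)

2


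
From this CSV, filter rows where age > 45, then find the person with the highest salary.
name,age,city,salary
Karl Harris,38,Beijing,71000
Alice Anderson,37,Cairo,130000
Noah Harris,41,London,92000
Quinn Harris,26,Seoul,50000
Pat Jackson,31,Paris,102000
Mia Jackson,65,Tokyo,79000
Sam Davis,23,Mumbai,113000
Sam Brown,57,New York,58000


Filter: age > 45
Sort by: salary (descending)

Filtered records (2):
  Mia Jackson, age 65, salary $79000
  Sam Brown, age 57, salary $58000

Highest salary: Mia Jackson ($79000)

Mia Jackson


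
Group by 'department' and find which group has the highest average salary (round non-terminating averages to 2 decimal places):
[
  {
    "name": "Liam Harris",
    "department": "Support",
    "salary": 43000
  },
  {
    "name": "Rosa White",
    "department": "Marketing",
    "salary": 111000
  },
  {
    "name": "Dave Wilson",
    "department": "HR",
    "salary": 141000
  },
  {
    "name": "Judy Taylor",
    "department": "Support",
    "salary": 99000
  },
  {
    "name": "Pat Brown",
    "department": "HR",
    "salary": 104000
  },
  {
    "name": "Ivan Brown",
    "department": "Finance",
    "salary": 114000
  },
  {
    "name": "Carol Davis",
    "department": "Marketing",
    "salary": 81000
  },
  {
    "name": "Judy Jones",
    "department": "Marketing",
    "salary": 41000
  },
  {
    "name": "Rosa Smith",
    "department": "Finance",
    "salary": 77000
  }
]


Group by: department

Groups:
  Finance: 2 people, avg salary = 191000/2 = $95500
  HR: 2 people, avg salary = 245000/2 = $122500
  Marketing: 3 people, avg salary = 233000/3 ≈ $77666.67
  Support: 2 people, avg salary = 142000/2 = $71000

Highest average salary: HR ($122500)

HR ($122500)


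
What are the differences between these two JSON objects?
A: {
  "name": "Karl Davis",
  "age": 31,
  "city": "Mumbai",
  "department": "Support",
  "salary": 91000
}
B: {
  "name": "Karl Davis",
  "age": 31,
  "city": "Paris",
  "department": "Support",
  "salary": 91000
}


Comparing each field (in key order):
  name: same
  age: same
  city: DIFFERENT
  department: same
  salary: same
Differences:
  city: Mumbai -> Paris

1 field(s) changed

1 change: city


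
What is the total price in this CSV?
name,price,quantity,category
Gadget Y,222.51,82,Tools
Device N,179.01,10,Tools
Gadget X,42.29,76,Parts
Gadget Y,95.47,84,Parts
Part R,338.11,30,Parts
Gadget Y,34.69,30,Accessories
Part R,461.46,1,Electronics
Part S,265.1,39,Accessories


Computing total price:
Values: [222.51, 179.01, 42.29, 95.47, 338.11, 34.69, 461.46, 265.1]
Sum = 1638.64

1638.64


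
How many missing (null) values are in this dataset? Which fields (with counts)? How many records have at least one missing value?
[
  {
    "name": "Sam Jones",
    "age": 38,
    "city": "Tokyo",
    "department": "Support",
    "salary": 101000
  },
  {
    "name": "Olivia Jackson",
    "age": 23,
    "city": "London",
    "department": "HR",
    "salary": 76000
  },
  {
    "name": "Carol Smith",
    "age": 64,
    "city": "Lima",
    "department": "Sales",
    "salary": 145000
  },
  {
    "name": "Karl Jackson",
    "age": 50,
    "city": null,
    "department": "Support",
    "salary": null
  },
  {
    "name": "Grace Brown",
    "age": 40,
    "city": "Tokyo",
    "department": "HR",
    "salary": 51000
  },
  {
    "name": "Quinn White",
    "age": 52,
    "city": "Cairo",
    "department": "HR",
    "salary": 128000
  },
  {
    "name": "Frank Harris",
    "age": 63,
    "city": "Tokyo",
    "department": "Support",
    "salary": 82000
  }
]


Checking for missing (null) values in 7 records:

  Sam Jones: complete
  Olivia Jackson: complete
  Carol Smith: complete
  Karl Jackson: city, salary
  Grace Brown: complete
  Quinn White: complete
  Frank Harris: complete

Per field:
  name: 0 missing
  age: 0 missing
  city: 1 missing
  department: 0 missing
  salary: 1 missing

Total missing values: 2
Records with any missing: 1

2 missing values (city: 1, salary: 1); 1 incomplete records


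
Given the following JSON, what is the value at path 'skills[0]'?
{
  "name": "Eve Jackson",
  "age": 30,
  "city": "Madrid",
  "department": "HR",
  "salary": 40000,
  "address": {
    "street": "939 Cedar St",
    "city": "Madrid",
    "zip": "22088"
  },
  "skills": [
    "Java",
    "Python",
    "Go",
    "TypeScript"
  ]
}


Query: skills[0]
Path: skills -> first element
Value: Java

Java


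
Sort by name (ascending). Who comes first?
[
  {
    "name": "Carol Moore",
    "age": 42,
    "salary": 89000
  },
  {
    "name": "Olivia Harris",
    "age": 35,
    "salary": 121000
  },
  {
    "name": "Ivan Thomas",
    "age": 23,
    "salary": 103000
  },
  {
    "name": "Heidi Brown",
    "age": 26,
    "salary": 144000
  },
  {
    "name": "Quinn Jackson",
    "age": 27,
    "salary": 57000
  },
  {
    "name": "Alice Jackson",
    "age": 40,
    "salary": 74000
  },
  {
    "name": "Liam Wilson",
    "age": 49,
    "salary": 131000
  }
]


Sort by: name (ascending)

Sorted order:
  1. Alice Jackson (name = Alice Jackson)
  2. Carol Moore (name = Carol Moore)
  3. Heidi Brown (name = Heidi Brown)
  4. Ivan Thomas (name = Ivan Thomas)
  5. Liam Wilson (name = Liam Wilson)
  6. Olivia Harris (name = Olivia Harris)
  7. Quinn Jackson (name = Quinn Jackson)

First: Alice Jackson

Alice Jackson


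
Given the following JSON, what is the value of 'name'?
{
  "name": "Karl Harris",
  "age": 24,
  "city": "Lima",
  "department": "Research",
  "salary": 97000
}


Looking up field 'name'
Value: Karl Harris

Karl Harris


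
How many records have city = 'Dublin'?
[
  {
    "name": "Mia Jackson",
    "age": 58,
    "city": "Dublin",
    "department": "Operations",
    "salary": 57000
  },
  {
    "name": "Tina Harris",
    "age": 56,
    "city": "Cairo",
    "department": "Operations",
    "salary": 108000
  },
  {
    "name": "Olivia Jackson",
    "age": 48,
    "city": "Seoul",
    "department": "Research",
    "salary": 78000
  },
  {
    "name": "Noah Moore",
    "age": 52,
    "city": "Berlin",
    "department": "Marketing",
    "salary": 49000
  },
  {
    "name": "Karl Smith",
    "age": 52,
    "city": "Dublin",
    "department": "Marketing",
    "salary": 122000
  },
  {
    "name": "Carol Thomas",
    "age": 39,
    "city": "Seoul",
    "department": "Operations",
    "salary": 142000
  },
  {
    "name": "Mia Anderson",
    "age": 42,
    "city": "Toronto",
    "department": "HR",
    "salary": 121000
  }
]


Data: 7 records
Condition: city = 'Dublin'

Checking each record:
  Mia Jackson: Dublin MATCH
  Tina Harris: Cairo
  Olivia Jackson: Seoul
  Noah Moore: Berlin
  Karl Smith: Dublin MATCH
  Carol Thomas: Seoul
  Mia Anderson: Toronto

Count: 2

2


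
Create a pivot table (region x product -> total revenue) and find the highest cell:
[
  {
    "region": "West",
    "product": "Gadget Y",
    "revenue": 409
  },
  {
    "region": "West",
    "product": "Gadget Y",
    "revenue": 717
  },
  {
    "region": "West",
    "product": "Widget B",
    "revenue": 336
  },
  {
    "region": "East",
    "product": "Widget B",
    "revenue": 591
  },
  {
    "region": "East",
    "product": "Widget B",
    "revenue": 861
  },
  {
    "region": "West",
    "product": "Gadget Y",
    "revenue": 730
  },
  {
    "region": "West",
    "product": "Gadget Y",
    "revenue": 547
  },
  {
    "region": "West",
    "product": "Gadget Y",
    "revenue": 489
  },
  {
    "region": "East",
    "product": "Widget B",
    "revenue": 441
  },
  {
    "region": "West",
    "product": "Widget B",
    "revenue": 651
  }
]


Pivot: region (rows) x product (columns) -> total revenue

     Gadget Y      Widget B    
East             0          1893  
West          2892           987  

Highest: West / Gadget Y = $2892

West / Gadget Y = $2892


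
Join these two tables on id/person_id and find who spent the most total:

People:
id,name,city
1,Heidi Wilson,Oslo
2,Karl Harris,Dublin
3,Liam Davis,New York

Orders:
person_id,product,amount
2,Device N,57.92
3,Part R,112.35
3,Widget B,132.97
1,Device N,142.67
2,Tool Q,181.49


Join on: people.id = orders.person_id

Joined rows:
  Karl Harris (Dublin) bought Device N for $57.92
  Liam Davis (New York) bought Part R for $112.35
  Liam Davis (New York) bought Widget B for $132.97
  Heidi Wilson (Oslo) bought Device N for $142.67
  Karl Harris (Dublin) bought Tool Q for $181.49

Total per person:
  Liam Davis: $245.32
  Karl Harris: $239.41
  Heidi Wilson: $142.67

Top spender: Liam Davis ($245.32)

Liam Davis ($245.32)


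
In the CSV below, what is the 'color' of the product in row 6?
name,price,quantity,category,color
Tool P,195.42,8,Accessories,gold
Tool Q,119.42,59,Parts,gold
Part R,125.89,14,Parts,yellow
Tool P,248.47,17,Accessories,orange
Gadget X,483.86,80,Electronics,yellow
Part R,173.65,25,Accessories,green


Query: Row 6 ('Part R'), column 'color'
Value: green

green


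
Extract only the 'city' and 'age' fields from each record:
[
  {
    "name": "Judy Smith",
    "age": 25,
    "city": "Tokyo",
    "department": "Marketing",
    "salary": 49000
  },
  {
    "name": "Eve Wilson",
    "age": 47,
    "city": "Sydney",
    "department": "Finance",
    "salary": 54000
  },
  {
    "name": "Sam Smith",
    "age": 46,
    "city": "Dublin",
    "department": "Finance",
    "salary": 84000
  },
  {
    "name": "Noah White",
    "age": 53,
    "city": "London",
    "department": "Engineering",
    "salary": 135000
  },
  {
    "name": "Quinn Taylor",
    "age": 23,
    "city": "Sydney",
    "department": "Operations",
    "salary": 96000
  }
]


Original: 5 records with fields: name, age, city, department, salary
Keep: ['city', 'age']
Drop: ['name', 'department', 'salary']
Result: 5 records, 2 fields each

[
  {
    "city": "Tokyo",
    "age": 25
  },
  {
    "city": "Sydney",
    "age": 47
  },
  {
    "city": "Dublin",
    "age": 46
  },
  {
    "city": "London",
    "age": 53
  },
  {
    "city": "Sydney",
    "age": 23
  }
]


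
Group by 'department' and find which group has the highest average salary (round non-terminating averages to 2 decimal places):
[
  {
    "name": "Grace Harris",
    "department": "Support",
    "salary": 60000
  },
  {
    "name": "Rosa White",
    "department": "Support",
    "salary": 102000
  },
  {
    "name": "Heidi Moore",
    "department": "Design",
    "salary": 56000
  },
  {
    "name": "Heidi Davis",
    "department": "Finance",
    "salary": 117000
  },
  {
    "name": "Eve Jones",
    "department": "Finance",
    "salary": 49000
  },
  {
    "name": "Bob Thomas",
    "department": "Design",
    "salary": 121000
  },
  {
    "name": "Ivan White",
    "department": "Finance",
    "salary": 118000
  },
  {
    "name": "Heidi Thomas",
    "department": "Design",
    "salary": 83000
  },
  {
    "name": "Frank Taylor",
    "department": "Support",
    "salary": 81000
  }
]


Group by: department

Groups:
  Design: 3 people, avg salary = 260000/3 ≈ $86666.67
  Finance: 3 people, avg salary = 284000/3 ≈ $94666.67
  Support: 3 people, avg salary = 243000/3 = $81000

Highest average salary: Finance (≈$94666.67)

Finance (≈$94666.67)


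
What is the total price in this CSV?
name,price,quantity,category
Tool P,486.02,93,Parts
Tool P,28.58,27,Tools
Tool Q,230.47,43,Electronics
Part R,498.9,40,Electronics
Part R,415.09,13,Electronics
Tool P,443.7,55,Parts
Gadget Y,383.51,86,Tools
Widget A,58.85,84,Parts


Computing total price:
Values: [486.02, 28.58, 230.47, 498.9, 415.09, 443.7, 383.51, 58.85]
Sum = 2545.12

2545.12


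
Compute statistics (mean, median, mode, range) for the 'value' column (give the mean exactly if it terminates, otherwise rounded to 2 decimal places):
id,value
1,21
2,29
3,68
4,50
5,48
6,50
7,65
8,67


Data: [21, 29, 68, 50, 48, 50, 65, 67]
Count: 8
Sum: 398
Mean: 398/8 = 49.75
Sorted: [21, 29, 48, 50, 50, 65, 67, 68]
Median: 50.0
Mode: 50 (2 times)
Range: 68 - 21 = 47
Min: 21, Max: 68

mean=49.75, median=50.0, mode=50, range=47


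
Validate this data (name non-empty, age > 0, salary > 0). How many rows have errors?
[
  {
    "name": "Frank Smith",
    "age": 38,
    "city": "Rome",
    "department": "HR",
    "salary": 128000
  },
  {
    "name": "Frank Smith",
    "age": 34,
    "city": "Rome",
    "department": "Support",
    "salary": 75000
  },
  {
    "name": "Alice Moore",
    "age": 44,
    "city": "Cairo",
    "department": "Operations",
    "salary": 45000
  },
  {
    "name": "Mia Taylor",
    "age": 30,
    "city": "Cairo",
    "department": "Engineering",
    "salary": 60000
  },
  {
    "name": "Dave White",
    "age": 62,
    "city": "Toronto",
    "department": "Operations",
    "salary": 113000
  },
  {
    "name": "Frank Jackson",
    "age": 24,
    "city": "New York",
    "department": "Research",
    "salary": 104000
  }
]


Validating 6 records:
Rules: name non-empty, age > 0, salary > 0

  Row 1 (Frank Smith): OK
  Row 2 (Frank Smith): OK
  Row 3 (Alice Moore): OK
  Row 4 (Mia Taylor): OK
  Row 5 (Dave White): OK
  Row 6 (Frank Jackson): OK

Total errors: 0

0 errors


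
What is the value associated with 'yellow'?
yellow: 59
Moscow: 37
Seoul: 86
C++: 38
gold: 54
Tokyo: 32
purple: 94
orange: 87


Looking up key 'yellow'
Value: 59

59


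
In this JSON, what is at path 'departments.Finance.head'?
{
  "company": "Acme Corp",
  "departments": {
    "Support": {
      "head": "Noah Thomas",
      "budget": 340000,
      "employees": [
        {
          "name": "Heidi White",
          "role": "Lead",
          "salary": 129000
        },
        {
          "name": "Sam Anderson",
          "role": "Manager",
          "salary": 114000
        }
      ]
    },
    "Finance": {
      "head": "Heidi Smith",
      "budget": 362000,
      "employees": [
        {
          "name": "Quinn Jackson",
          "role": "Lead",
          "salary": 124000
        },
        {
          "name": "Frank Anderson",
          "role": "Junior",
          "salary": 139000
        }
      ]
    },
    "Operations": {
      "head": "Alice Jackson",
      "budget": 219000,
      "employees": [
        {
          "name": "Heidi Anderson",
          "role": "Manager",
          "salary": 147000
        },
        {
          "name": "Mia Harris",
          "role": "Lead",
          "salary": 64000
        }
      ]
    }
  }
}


Path: departments.Finance.head

Navigate:
  -> departments
  -> Finance
  -> head = 'Heidi Smith'

Heidi Smith


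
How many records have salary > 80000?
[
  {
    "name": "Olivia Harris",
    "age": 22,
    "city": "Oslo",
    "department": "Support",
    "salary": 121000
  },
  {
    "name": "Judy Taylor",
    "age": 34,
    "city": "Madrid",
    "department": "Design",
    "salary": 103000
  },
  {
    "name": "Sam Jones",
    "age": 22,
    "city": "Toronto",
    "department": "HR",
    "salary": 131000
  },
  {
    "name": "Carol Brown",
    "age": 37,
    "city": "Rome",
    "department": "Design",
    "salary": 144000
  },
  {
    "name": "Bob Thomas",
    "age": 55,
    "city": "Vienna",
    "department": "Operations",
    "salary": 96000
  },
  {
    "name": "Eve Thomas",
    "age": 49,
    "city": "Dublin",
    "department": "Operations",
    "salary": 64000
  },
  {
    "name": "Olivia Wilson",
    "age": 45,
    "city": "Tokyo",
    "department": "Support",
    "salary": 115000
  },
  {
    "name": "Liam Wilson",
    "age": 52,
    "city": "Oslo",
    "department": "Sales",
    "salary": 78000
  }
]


Data: 8 records
Condition: salary > 80000

Checking each record:
  Olivia Harris: 121000 MATCH
  Judy Taylor: 103000 MATCH
  Sam Jones: 131000 MATCH
  Carol Brown: 144000 MATCH
  Bob Thomas: 96000 MATCH
  Eve Thomas: 64000
  Olivia Wilson: 115000 MATCH
  Liam Wilson: 78000

Count: 6

6


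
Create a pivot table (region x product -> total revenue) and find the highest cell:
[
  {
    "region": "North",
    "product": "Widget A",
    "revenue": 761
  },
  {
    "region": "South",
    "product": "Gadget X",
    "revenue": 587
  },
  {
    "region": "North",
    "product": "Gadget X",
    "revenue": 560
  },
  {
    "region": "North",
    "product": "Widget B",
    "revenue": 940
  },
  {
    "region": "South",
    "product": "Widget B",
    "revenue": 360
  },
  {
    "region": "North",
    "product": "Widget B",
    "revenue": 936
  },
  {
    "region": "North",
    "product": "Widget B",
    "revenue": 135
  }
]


Pivot: region (rows) x product (columns) -> total revenue

     Gadget X      Widget A      Widget B    
North          560           761          2011  
South          587             0           360  

Highest: North / Widget B = $2011

North / Widget B = $2011


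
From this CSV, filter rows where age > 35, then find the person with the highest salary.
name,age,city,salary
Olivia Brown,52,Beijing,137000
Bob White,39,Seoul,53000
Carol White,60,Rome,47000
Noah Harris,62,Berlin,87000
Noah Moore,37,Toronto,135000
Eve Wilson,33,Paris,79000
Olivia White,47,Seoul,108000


Filter: age > 35
Sort by: salary (descending)

Filtered records (6):
  Olivia Brown, age 52, salary $137000
  Noah Moore, age 37, salary $135000
  Olivia White, age 47, salary $108000
  Noah Harris, age 62, salary $87000
  Bob White, age 39, salary $53000
  Carol White, age 60, salary $47000

Highest salary: Olivia Brown ($137000)

Olivia Brown


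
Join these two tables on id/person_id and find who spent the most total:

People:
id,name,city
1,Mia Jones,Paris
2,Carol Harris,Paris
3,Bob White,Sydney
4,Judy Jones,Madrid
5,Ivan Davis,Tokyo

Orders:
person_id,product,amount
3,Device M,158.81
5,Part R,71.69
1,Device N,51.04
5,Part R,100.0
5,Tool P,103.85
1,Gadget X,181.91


Join on: people.id = orders.person_id

Joined rows:
  Bob White (Sydney) bought Device M for $158.81
  Ivan Davis (Tokyo) bought Part R for $71.69
  Mia Jones (Paris) bought Device N for $51.04
  Ivan Davis (Tokyo) bought Part R for $100.0
  Ivan Davis (Tokyo) bought Tool P for $103.85
  Mia Jones (Paris) bought Gadget X for $181.91

Total per person:
  Ivan Davis: $275.54
  Mia Jones: $232.95
  Bob White: $158.81

Top spender: Ivan Davis ($275.54)

Ivan Davis ($275.54)


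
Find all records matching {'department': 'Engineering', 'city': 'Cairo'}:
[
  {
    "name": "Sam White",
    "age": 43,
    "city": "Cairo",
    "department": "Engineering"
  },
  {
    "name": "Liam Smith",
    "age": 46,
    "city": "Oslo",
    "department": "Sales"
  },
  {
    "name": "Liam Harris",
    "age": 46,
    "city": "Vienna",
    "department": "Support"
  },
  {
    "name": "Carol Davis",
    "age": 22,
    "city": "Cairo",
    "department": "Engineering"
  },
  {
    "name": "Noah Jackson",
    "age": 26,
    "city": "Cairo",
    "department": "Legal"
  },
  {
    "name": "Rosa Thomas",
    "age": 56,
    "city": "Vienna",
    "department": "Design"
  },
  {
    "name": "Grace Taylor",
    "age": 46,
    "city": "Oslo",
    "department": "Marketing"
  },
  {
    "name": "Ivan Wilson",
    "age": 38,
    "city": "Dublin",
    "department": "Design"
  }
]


Search criteria: {'department': 'Engineering', 'city': 'Cairo'}

Checking 8 records:
  Sam White: {department: Engineering, city: Cairo} <-- MATCH
  Liam Smith: {department: Sales, city: Oslo}
  Liam Harris: {department: Support, city: Vienna}
  Carol Davis: {department: Engineering, city: Cairo} <-- MATCH
  Noah Jackson: {department: Legal, city: Cairo}
  Rosa Thomas: {department: Design, city: Vienna}
  Grace Taylor: {department: Marketing, city: Oslo}
  Ivan Wilson: {department: Design, city: Dublin}

Matches: ["Sam White", "Carol Davis"]

["Sam White", "Carol Davis"]


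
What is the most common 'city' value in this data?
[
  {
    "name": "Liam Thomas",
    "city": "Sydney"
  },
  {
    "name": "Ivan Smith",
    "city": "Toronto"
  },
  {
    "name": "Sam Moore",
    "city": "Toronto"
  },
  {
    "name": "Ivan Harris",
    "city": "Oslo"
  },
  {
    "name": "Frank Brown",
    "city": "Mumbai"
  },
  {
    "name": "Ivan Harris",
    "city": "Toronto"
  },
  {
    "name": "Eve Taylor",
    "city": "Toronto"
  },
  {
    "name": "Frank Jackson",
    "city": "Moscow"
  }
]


Counting 'city' values across 8 records:

  Toronto: 4 ####
  Sydney: 1 #
  Oslo: 1 #
  Mumbai: 1 #
  Moscow: 1 #

Most common: Toronto (4 times)

Toronto (4 times)


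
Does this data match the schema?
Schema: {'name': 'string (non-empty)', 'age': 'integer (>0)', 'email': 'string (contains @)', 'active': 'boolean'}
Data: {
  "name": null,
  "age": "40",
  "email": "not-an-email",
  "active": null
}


Validating each field against schema:
  name: FAIL (null is not a string)
  age: FAIL ("40" is not an integer)
  email: FAIL ("not-an-email" does not contain @)
  active: FAIL (null is not a boolean)

Result: INVALID (4 errors: name, age, email, active)

INVALID (4 errors: name, age, email, active)


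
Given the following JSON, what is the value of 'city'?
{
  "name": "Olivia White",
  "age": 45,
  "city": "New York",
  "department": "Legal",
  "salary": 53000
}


Looking up field 'city'
Value: New York

New York


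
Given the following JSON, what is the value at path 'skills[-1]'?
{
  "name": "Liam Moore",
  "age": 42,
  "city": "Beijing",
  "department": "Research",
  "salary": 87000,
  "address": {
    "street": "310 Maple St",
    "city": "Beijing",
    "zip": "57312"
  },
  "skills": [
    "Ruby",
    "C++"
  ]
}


Query: skills[-1]
Path: skills -> last element
Value: C++

C++


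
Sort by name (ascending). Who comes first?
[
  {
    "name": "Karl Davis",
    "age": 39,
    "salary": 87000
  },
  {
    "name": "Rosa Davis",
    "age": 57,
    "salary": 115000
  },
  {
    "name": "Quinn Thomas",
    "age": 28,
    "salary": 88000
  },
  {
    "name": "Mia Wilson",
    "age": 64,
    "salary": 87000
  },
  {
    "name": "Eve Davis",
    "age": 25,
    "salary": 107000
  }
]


Sort by: name (ascending)

Sorted order:
  1. Eve Davis (name = Eve Davis)
  2. Karl Davis (name = Karl Davis)
  3. Mia Wilson (name = Mia Wilson)
  4. Quinn Thomas (name = Quinn Thomas)
  5. Rosa Davis (name = Rosa Davis)

First: Eve Davis

Eve Davis


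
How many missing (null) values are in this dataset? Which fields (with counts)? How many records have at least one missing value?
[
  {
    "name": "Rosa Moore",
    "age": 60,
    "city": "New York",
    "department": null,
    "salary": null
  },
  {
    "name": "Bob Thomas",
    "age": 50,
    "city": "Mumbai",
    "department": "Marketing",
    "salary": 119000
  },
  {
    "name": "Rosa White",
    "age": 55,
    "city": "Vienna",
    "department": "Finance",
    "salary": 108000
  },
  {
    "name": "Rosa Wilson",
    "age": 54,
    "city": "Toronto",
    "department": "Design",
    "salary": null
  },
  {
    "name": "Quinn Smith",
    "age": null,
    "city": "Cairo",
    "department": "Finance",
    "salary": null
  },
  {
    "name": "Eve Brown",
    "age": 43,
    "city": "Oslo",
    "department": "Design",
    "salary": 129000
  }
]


Checking for missing (null) values in 6 records:

  Rosa Moore: department, salary
  Bob Thomas: complete
  Rosa White: complete
  Rosa Wilson: salary
  Quinn Smith: age, salary
  Eve Brown: complete

Per field:
  name: 0 missing
  age: 1 missing
  city: 0 missing
  department: 1 missing
  salary: 3 missing

Total missing values: 5
Records with any missing: 3

5 missing values (age: 1, department: 1, salary: 3); 3 incomplete records


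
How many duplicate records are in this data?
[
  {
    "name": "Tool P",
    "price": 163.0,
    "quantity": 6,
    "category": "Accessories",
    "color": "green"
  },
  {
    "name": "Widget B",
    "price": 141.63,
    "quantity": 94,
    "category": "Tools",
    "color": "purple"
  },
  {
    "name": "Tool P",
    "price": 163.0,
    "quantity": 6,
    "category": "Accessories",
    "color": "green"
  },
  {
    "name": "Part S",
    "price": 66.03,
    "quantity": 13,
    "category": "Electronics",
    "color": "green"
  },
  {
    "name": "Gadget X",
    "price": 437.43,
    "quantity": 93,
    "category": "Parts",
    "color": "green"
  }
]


Checking 5 records for duplicates:

  Row 1: Tool P ($163.0, qty 6)
  Row 2: Widget B ($141.63, qty 94)
  Row 3: Tool P ($163.0, qty 6) <-- DUPLICATE
  Row 4: Part S ($66.03, qty 13)
  Row 5: Gadget X ($437.43, qty 93)

Duplicates found: 1
Unique records: 4

1 duplicates, 4 unique
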